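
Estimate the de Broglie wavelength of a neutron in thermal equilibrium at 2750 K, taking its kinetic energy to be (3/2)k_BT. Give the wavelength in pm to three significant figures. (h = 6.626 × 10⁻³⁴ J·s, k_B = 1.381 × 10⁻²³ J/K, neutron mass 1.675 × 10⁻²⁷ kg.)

KE = (3/2)k_BT = 1.5 × 1.381 × 10⁻²³ × 2750 = 5.697 × 10⁻²⁰ J.
p = √(2mKE) = √(2 × 1.675 × 10⁻²⁷ × 5.697 × 10⁻²⁰) = 1.381 × 10⁻²³ kg·m/s.
λ = h/p = 4.80 × 10⁻¹¹ m = 48.0 pm.

λ = 48.0 pm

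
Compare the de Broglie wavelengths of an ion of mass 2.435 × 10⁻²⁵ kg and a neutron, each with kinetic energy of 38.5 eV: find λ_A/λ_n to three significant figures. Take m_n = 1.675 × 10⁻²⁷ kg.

At fixed KE, p = √(2mKE) so λ = h/p ∝ 1/√m.
λ_A/λ_n = √(m_n/m_A) = √(1.675 × 10⁻²⁷/2.435 × 10⁻²⁵) = √(6.879 × 10⁻³) = 0.0829.

λ_A/λ_n = 0.0829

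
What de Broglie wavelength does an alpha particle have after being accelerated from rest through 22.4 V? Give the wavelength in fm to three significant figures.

λ = 2150 fm

KE = 2eV = 2 × 1.602 × 10⁻¹⁹ × 22.40 = 7.177 × 10⁻¹⁸ J.
p = √(2mKE) = √(2 × 6.645 × 10⁻²⁷ × 7.177 × 10⁻¹⁸) = 3.088 × 10⁻²² kg·m/s.
λ = h/p = 6.626 × 10⁻³⁴ / 3.088 × 10⁻²² = 2.15 × 10⁻¹² m = 2150 fm.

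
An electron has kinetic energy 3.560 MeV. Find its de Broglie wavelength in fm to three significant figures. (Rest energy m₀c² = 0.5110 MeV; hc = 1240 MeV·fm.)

Total energy E = KE + m₀c² = 3.560 + 0.5110 = 4.0710 MeV.
(pc)² = E² − (m₀c²)² = (4.0710)² − (0.5110)² = 16.31 MeV², so pc = 4.039 MeV.
λ = hc/(pc) = 1240 MeV·fm / 4.039 MeV = 307 fm.

λ = 307 fm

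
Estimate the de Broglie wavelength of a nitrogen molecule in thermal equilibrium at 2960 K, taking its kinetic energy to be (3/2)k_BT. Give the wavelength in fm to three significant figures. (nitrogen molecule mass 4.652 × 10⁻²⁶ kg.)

KE = (3/2)k_BT = 1.5 × 1.381 × 10⁻²³ × 2960 = 6.132 × 10⁻²⁰ J.
p = √(2mKE) = √(2 × 4.652 × 10⁻²⁶ × 6.132 × 10⁻²⁰) = 7.553 × 10⁻²³ kg·m/s.
λ = h/p = 8.77 × 10⁻¹² m = 8770 fm.

λ = 8770 fm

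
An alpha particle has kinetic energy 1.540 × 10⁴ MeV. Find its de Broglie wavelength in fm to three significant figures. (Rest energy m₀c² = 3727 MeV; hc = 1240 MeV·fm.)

λ = 0.0661 fm

Total energy E = KE + m₀c² = 1.540 × 10⁴ + 3727 = 19127 MeV.
(pc)² = E² − (m₀c²)² = (19127)² − (3727)² = 3.520 × 10⁸ MeV², so pc = 1.876 × 10⁴ MeV.
λ = hc/(pc) = 1240 MeV·fm / 1.876 × 10⁴ MeV = 0.0661 fm.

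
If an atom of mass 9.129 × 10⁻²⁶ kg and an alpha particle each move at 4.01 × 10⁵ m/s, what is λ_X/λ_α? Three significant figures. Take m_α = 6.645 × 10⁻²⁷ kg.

λ_X/λ_α = 0.0728

At fixed v, p = mv so λ = h/(mv) ∝ 1/m.
λ_X/λ_α = m_α/m_X = 6.645 × 10⁻²⁷/9.129 × 10⁻²⁶ = 0.0728.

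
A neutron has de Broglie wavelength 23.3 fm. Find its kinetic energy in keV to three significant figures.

KE = 1510 keV

p = h/λ = 6.626 × 10⁻³⁴ / 2.330 × 10⁻¹⁴ = 2.844 × 10⁻²⁰ kg·m/s.
KE = p²/(2m) = (2.844 × 10⁻²⁰)² / (2 × 1.675 × 10⁻²⁷) = 2.414 × 10⁻¹³ J = 1510 keV.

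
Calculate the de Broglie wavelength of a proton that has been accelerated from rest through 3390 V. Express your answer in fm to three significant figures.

KE = eV = 1.602 × 10⁻¹⁹ × 3390 = 5.431 × 10⁻¹⁶ J.
p = √(2mKE) = √(2 × 1.673 × 10⁻²⁷ × 5.431 × 10⁻¹⁶) = 1.348 × 10⁻²¹ kg·m/s.
λ = h/p = 6.626 × 10⁻³⁴ / 1.348 × 10⁻²¹ = 4.92 × 10⁻¹³ m = 492 fm.

λ = 492 fm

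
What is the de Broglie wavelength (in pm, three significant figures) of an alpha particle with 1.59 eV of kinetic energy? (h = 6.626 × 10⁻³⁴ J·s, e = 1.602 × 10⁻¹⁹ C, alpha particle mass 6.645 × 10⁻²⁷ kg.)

λ = 11.4 pm

KE = 1.59 eV = 2.547 × 10⁻¹⁹ J.
p = √(2mKE) = √(2 × 6.645 × 10⁻²⁷ × 2.547 × 10⁻¹⁹) = 5.818 × 10⁻²³ kg·m/s.
λ = h/p = 6.626 × 10⁻³⁴ / 5.818 × 10⁻²³ = 1.14 × 10⁻¹¹ m = 11.4 pm.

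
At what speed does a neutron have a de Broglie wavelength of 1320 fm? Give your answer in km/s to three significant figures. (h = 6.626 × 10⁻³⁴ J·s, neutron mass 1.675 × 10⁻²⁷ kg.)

v = 300 km/s

p = h/λ = 6.626 × 10⁻³⁴ / 1.320 × 10⁻¹² = 5.020 × 10⁻²² kg·m/s.
v = p/m = 5.020 × 10⁻²² / 1.675 × 10⁻²⁷ = 3.00 × 10⁵ m/s = 300 km/s.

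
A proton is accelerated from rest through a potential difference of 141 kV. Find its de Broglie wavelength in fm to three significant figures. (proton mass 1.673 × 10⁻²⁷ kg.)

λ = 76.2 fm

KE = eV = 1.602 × 10⁻¹⁹ × 1.410 × 10⁵ = 2.259 × 10⁻¹⁴ J.
p = √(2mKE) = √(2 × 1.673 × 10⁻²⁷ × 2.259 × 10⁻¹⁴) = 8.694 × 10⁻²¹ kg·m/s.
λ = h/p = 6.626 × 10⁻³⁴ / 8.694 × 10⁻²¹ = 7.62 × 10⁻¹⁴ m = 76.2 fm.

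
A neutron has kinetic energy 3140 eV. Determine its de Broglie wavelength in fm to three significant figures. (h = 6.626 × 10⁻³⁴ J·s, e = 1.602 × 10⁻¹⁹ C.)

λ = 510 fm

KE = 3140 eV = 5.030 × 10⁻¹⁶ J.
p = √(2mKE) = √(2 × 1.675 × 10⁻²⁷ × 5.030 × 10⁻¹⁶) = 1.298 × 10⁻²¹ kg·m/s.
λ = h/p = 6.626 × 10⁻³⁴ / 1.298 × 10⁻²¹ = 5.10 × 10⁻¹³ m = 510 fm.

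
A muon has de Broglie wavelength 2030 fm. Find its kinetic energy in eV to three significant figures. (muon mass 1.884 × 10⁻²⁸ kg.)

p = h/λ = 6.626 × 10⁻³⁴ / 2.030 × 10⁻¹² = 3.264 × 10⁻²² kg·m/s.
KE = p²/(2m) = (3.264 × 10⁻²²)² / (2 × 1.884 × 10⁻²⁸) = 2.827 × 10⁻¹⁶ J = 1760 eV.

KE = 1760 eV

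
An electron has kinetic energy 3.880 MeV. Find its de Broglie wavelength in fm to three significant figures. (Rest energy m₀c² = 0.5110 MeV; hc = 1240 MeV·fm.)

λ = 284 fm

Total energy E = KE + m₀c² = 3.880 + 0.5110 = 4.3910 MeV.
(pc)² = E² − (m₀c²)² = (4.3910)² − (0.5110)² = 19.02 MeV², so pc = 4.361 MeV.
λ = hc/(pc) = 1240 MeV·fm / 4.361 MeV = 284 fm.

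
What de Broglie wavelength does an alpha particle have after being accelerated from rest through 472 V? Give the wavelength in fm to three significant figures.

λ = 467 fm

KE = 2eV = 2 × 1.602 × 10⁻¹⁹ × 472.0 = 1.512 × 10⁻¹⁶ J.
p = √(2mKE) = √(2 × 6.645 × 10⁻²⁷ × 1.512 × 10⁻¹⁶) = 1.418 × 10⁻²¹ kg·m/s.
λ = h/p = 6.626 × 10⁻³⁴ / 1.418 × 10⁻²¹ = 4.67 × 10⁻¹³ m = 467 fm.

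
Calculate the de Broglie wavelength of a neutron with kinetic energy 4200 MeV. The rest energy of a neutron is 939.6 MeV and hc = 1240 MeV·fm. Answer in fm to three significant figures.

λ = 0.245 fm

Total energy E = KE + m₀c² = 4200 + 939.6 = 5139.6 MeV.
(pc)² = E² − (m₀c²)² = (5139.6)² − (939.6)² = 2.553 × 10⁷ MeV², so pc = 5053 MeV.
λ = hc/(pc) = 1240 MeV·fm / 5053 MeV = 0.245 fm.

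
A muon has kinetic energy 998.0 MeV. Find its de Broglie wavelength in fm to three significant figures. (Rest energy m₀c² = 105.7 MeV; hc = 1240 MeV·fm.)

Total energy E = KE + m₀c² = 998.0 + 105.7 = 1103.7 MeV.
(pc)² = E² − (m₀c²)² = (1103.7)² − (105.7)² = 1.207 × 10⁶ MeV², so pc = 1099 MeV.
λ = hc/(pc) = 1240 MeV·fm / 1099 MeV = 1.13 fm.

λ = 1.13 fm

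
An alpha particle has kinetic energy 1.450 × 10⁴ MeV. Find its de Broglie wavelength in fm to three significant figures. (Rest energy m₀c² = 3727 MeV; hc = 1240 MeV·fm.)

Total energy E = KE + m₀c² = 1.450 × 10⁴ + 3727 = 18227 MeV.
(pc)² = E² − (m₀c²)² = (18227)² − (3727)² = 3.183 × 10⁸ MeV², so pc = 1.784 × 10⁴ MeV.
λ = hc/(pc) = 1240 MeV·fm / 1.784 × 10⁴ MeV = 0.0695 fm.

λ = 0.0695 fm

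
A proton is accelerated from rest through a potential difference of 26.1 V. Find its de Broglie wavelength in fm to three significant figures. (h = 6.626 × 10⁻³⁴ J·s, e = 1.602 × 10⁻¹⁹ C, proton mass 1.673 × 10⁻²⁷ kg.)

λ = 5600 fm

KE = eV = 1.602 × 10⁻¹⁹ × 26.10 = 4.181 × 10⁻¹⁸ J.
p = √(2mKE) = √(2 × 1.673 × 10⁻²⁷ × 4.181 × 10⁻¹⁸) = 1.183 × 10⁻²² kg·m/s.
λ = h/p = 6.626 × 10⁻³⁴ / 1.183 × 10⁻²² = 5.60 × 10⁻¹² m = 5600 fm.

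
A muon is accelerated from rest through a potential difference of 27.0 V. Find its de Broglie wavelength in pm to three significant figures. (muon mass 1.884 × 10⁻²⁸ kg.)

KE = eV = 1.602 × 10⁻¹⁹ × 27.00 = 4.325 × 10⁻¹⁸ J.
p = √(2mKE) = √(2 × 1.884 × 10⁻²⁸ × 4.325 × 10⁻¹⁸) = 4.037 × 10⁻²³ kg·m/s.
λ = h/p = 6.626 × 10⁻³⁴ / 4.037 × 10⁻²³ = 1.64 × 10⁻¹¹ m = 16.4 pm.

λ = 16.4 pm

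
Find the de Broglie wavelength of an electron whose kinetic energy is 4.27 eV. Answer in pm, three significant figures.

λ = 594 pm

KE = 4.27 eV = 6.841 × 10⁻¹⁹ J.
p = √(2mKE) = √(2 × 9.109 × 10⁻³¹ × 6.841 × 10⁻¹⁹) = 1.116 × 10⁻²⁴ kg·m/s.
λ = h/p = 6.626 × 10⁻³⁴ / 1.116 × 10⁻²⁴ = 5.94 × 10⁻¹⁰ m = 594 pm.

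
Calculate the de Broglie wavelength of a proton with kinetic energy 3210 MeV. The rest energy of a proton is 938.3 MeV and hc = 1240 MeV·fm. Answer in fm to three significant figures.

λ = 0.307 fm

Total energy E = KE + m₀c² = 3210 + 938.3 = 4148.3 MeV.
(pc)² = E² − (m₀c²)² = (4148.3)² − (938.3)² = 1.633 × 10⁷ MeV², so pc = 4041 MeV.
λ = hc/(pc) = 1240 MeV·fm / 4041 MeV = 0.307 fm.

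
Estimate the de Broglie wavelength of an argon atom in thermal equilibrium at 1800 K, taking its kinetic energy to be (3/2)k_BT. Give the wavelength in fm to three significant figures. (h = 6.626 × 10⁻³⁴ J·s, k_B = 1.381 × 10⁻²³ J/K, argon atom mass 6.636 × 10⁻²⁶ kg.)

KE = (3/2)k_BT = 1.5 × 1.381 × 10⁻²³ × 1800 = 3.729 × 10⁻²⁰ J.
p = √(2mKE) = √(2 × 6.636 × 10⁻²⁶ × 3.729 × 10⁻²⁰) = 7.035 × 10⁻²³ kg·m/s.
λ = h/p = 9.42 × 10⁻¹² m = 9420 fm.

λ = 9420 fm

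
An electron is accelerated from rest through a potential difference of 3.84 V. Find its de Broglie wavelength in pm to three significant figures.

KE = eV = 1.602 × 10⁻¹⁹ × 3.840 = 6.152 × 10⁻¹⁹ J.
p = √(2mKE) = √(2 × 9.109 × 10⁻³¹ × 6.152 × 10⁻¹⁹) = 1.059 × 10⁻²⁴ kg·m/s.
λ = h/p = 6.626 × 10⁻³⁴ / 1.059 × 10⁻²⁴ = 6.26 × 10⁻¹⁰ m = 626 pm.

λ = 626 pm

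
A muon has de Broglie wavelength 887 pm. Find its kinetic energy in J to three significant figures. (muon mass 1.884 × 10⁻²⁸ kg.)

KE = 1.48 × 10⁻²¹ J

p = h/λ = 6.626 × 10⁻³⁴ / 8.870 × 10⁻¹⁰ = 7.470 × 10⁻²⁵ kg·m/s.
KE = p²/(2m) = (7.470 × 10⁻²⁵)² / (2 × 1.884 × 10⁻²⁸) = 1.481 × 10⁻²¹ J = 1.48 × 10⁻²¹ J.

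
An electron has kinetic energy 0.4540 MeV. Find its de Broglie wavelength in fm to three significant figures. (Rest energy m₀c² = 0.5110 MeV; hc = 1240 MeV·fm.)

λ = 1510 fm

Total energy E = KE + m₀c² = 0.4540 + 0.5110 = 0.9650 MeV.
(pc)² = E² − (m₀c²)² = (0.9650)² − (0.5110)² = 0.6701 MeV², so pc = 0.8186 MeV.
λ = hc/(pc) = 1240 MeV·fm / 0.8186 MeV = 1510 fm.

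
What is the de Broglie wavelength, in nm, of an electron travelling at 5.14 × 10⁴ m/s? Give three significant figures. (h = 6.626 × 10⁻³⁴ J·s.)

λ = 14.2 nm

p = mv = 9.109 × 10⁻³¹ × 5.14 × 10⁴ = 4.682 × 10⁻²⁶ kg·m/s.
λ = h/p = 6.626 × 10⁻³⁴ / 4.682 × 10⁻²⁶ = 1.42 × 10⁻⁸ m = 14.2 nm.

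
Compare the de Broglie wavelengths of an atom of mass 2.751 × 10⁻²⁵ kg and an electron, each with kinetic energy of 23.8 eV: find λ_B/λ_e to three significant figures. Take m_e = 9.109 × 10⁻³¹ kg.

λ_B/λ_e = 1.82 × 10⁻³

At fixed KE, p = √(2mKE) so λ = h/p ∝ 1/√m.
λ_B/λ_e = √(m_e/m_B) = √(9.109 × 10⁻³¹/2.751 × 10⁻²⁵) = √(3.311 × 10⁻⁶) = 1.82 × 10⁻³.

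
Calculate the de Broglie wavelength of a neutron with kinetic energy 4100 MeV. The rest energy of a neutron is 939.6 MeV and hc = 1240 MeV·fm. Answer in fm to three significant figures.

Total energy E = KE + m₀c² = 4100 + 939.6 = 5039.6 MeV.
(pc)² = E² − (m₀c²)² = (5039.6)² − (939.6)² = 2.451 × 10⁷ MeV², so pc = 4951 MeV.
λ = hc/(pc) = 1240 MeV·fm / 4951 MeV = 0.250 fm.

λ = 0.250 fm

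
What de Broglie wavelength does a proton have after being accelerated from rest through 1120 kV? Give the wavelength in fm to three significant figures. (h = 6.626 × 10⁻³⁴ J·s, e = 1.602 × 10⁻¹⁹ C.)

KE = eV = 1.602 × 10⁻¹⁹ × 1.120 × 10⁶ = 1.794 × 10⁻¹³ J.
p = √(2mKE) = √(2 × 1.673 × 10⁻²⁷ × 1.794 × 10⁻¹³) = 2.450 × 10⁻²⁰ kg·m/s.
λ = h/p = 6.626 × 10⁻³⁴ / 2.450 × 10⁻²⁰ = 2.70 × 10⁻¹⁴ m = 27.0 fm.

λ = 27.0 fm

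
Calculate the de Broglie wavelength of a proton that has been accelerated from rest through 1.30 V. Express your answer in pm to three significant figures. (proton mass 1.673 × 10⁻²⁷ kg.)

KE = eV = 1.602 × 10⁻¹⁹ × 1.300 = 2.083 × 10⁻¹⁹ J.
p = √(2mKE) = √(2 × 1.673 × 10⁻²⁷ × 2.083 × 10⁻¹⁹) = 2.640 × 10⁻²³ kg·m/s.
λ = h/p = 6.626 × 10⁻³⁴ / 2.640 × 10⁻²³ = 2.51 × 10⁻¹¹ m = 25.1 pm.

λ = 25.1 pm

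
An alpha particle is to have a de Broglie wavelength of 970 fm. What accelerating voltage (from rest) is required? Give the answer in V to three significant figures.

p = h/λ = 6.626 × 10⁻³⁴ / 9.700 × 10⁻¹³ = 6.831 × 10⁻²² kg·m/s.
KE = p²/(2m) = 3.511 × 10⁻¹⁷ J.
V = KE/2e = 3.511 × 10⁻¹⁷ / (2 × 1.602 × 10⁻¹⁹) = 110 V.

V = 110 V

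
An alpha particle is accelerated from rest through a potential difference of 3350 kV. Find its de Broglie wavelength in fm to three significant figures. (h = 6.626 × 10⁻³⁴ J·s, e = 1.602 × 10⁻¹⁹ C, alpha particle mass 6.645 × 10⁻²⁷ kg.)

λ = 5.55 fm

KE = 2eV = 2 × 1.602 × 10⁻¹⁹ × 3.350 × 10⁶ = 1.073 × 10⁻¹² J.
p = √(2mKE) = √(2 × 6.645 × 10⁻²⁷ × 1.073 × 10⁻¹²) = 1.194 × 10⁻¹⁹ kg·m/s.
λ = h/p = 6.626 × 10⁻³⁴ / 1.194 × 10⁻¹⁹ = 5.55 × 10⁻¹⁵ m = 5.55 fm.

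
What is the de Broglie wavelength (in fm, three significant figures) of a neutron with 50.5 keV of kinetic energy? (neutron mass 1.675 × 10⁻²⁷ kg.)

λ = 127 fm

KE = 50.5 keV = 8.090 × 10⁻¹⁵ J.
p = √(2mKE) = √(2 × 1.675 × 10⁻²⁷ × 8.090 × 10⁻¹⁵) = 5.206 × 10⁻²¹ kg·m/s.
λ = h/p = 6.626 × 10⁻³⁴ / 5.206 × 10⁻²¹ = 1.27 × 10⁻¹³ m = 127 fm.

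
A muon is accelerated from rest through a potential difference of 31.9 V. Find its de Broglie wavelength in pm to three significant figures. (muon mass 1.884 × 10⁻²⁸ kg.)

λ = 15.1 pm

KE = eV = 1.602 × 10⁻¹⁹ × 31.90 = 5.110 × 10⁻¹⁸ J.
p = √(2mKE) = √(2 × 1.884 × 10⁻²⁸ × 5.110 × 10⁻¹⁸) = 4.388 × 10⁻²³ kg·m/s.
λ = h/p = 6.626 × 10⁻³⁴ / 4.388 × 10⁻²³ = 1.51 × 10⁻¹¹ m = 15.1 pm.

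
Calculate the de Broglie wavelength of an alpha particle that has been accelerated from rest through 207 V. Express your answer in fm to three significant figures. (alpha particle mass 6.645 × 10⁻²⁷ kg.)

KE = 2eV = 2 × 1.602 × 10⁻¹⁹ × 207.0 = 6.632 × 10⁻¹⁷ J.
p = √(2mKE) = √(2 × 6.645 × 10⁻²⁷ × 6.632 × 10⁻¹⁷) = 9.388 × 10⁻²² kg·m/s.
λ = h/p = 6.626 × 10⁻³⁴ / 9.388 × 10⁻²² = 7.06 × 10⁻¹³ m = 706 fm.

λ = 706 fm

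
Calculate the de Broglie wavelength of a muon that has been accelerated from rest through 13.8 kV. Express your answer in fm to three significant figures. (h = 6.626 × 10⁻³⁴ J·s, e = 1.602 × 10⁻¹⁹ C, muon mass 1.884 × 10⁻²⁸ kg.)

λ = 726 fm

KE = eV = 1.602 × 10⁻¹⁹ × 1.380 × 10⁴ = 2.211 × 10⁻¹⁵ J.
p = √(2mKE) = √(2 × 1.884 × 10⁻²⁸ × 2.211 × 10⁻¹⁵) = 9.127 × 10⁻²² kg·m/s.
λ = h/p = 6.626 × 10⁻³⁴ / 9.127 × 10⁻²² = 7.26 × 10⁻¹³ m = 726 fm.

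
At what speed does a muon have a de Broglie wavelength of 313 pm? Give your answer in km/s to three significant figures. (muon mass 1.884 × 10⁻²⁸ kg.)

v = 11.2 km/s

p = h/λ = 6.626 × 10⁻³⁴ / 3.130 × 10⁻¹⁰ = 2.117 × 10⁻²⁴ kg·m/s.
v = p/m = 2.117 × 10⁻²⁴ / 1.884 × 10⁻²⁸ = 1.12 × 10⁴ m/s = 11.2 km/s.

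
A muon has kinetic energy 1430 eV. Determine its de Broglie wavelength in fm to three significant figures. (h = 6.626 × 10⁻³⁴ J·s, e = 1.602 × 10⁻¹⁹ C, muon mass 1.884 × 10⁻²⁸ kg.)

KE = 1430 eV = 2.291 × 10⁻¹⁶ J.
p = √(2mKE) = √(2 × 1.884 × 10⁻²⁸ × 2.291 × 10⁻¹⁶) = 2.938 × 10⁻²² kg·m/s.
λ = h/p = 6.626 × 10⁻³⁴ / 2.938 × 10⁻²² = 2.26 × 10⁻¹² m = 2260 fm.

λ = 2260 fm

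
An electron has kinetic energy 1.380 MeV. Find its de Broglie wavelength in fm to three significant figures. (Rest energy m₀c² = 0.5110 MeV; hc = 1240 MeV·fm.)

λ = 681 fm

Total energy E = KE + m₀c² = 1.380 + 0.5110 = 1.8910 MeV.
(pc)² = E² − (m₀c²)² = (1.8910)² − (0.5110)² = 3.315 MeV², so pc = 1.821 MeV.
λ = hc/(pc) = 1240 MeV·fm / 1.821 MeV = 681 fm.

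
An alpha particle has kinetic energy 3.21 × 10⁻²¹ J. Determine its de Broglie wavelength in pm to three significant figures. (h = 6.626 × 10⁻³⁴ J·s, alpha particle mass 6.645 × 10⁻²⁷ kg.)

p = √(2mKE) = √(2 × 6.645 × 10⁻²⁷ × 3.210 × 10⁻²¹) = 6.532 × 10⁻²⁴ kg·m/s.
λ = h/p = 6.626 × 10⁻³⁴ / 6.532 × 10⁻²⁴ = 1.01 × 10⁻¹⁰ m = 101 pm.

λ = 101 pm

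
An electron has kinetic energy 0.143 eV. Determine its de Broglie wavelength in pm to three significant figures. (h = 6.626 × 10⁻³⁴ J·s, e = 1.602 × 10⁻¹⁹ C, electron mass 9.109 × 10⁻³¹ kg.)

λ = 3240 pm

KE = 0.143 eV = 2.291 × 10⁻²⁰ J.
p = √(2mKE) = √(2 × 9.109 × 10⁻³¹ × 2.291 × 10⁻²⁰) = 2.043 × 10⁻²⁵ kg·m/s.
λ = h/p = 6.626 × 10⁻³⁴ / 2.043 × 10⁻²⁵ = 3.24 × 10⁻⁹ m = 3240 pm.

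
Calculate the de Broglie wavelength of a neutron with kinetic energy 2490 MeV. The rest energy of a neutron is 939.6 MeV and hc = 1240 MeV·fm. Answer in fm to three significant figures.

Total energy E = KE + m₀c² = 2490 + 939.6 = 3429.6 MeV.
(pc)² = E² − (m₀c²)² = (3429.6)² − (939.6)² = 1.088 × 10⁷ MeV², so pc = 3298 MeV.
λ = hc/(pc) = 1240 MeV·fm / 3298 MeV = 0.376 fm.

λ = 0.376 fm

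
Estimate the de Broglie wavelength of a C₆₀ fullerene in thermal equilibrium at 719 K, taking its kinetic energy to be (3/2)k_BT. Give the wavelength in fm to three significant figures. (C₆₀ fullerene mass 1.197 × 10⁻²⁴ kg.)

λ = 3510 fm

KE = (3/2)k_BT = 1.5 × 1.381 × 10⁻²³ × 719 = 1.489 × 10⁻²⁰ J.
p = √(2mKE) = √(2 × 1.197 × 10⁻²⁴ × 1.489 × 10⁻²⁰) = 1.888 × 10⁻²² kg·m/s.
λ = h/p = 3.51 × 10⁻¹² m = 3510 fm.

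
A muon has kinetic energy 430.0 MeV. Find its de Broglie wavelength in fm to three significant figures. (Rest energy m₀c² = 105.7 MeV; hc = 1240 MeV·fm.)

Total energy E = KE + m₀c² = 430.0 + 105.7 = 535.7 MeV.
(pc)² = E² − (m₀c²)² = (535.7)² − (105.7)² = 2.758 × 10⁵ MeV², so pc = 525.2 MeV.
λ = hc/(pc) = 1240 MeV·fm / 525.2 MeV = 2.36 fm.

λ = 2.36 fm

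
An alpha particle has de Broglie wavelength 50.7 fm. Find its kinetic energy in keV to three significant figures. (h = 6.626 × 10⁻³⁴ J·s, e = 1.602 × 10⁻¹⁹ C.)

p = h/λ = 6.626 × 10⁻³⁴ / 5.070 × 10⁻¹⁴ = 1.307 × 10⁻²⁰ kg·m/s.
KE = p²/(2m) = (1.307 × 10⁻²⁰)² / (2 × 6.645 × 10⁻²⁷) = 1.285 × 10⁻¹⁴ J = 80.2 keV.

KE = 80.2 keV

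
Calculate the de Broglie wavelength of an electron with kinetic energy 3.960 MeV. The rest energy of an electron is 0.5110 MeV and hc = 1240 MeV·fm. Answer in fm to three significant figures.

Total energy E = KE + m₀c² = 3.960 + 0.5110 = 4.4710 MeV.
(pc)² = E² − (m₀c²)² = (4.4710)² − (0.5110)² = 19.73 MeV², so pc = 4.442 MeV.
λ = hc/(pc) = 1240 MeV·fm / 4.442 MeV = 279 fm.

λ = 279 fm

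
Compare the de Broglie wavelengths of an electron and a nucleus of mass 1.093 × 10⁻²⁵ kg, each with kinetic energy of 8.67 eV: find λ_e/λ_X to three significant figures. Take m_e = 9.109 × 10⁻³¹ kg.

λ_e/λ_X = 346

At fixed KE, p = √(2mKE) so λ = h/p ∝ 1/√m.
λ_e/λ_X = √(m_X/m_e) = √(1.093 × 10⁻²⁵/9.109 × 10⁻³¹) = √(1.200 × 10⁵) = 346.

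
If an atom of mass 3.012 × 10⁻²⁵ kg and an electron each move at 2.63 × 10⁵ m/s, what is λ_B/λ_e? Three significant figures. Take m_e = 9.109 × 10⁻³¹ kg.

At fixed v, p = mv so λ = h/(mv) ∝ 1/m.
λ_B/λ_e = m_e/m_B = 9.109 × 10⁻³¹/3.012 × 10⁻²⁵ = 3.02 × 10⁻⁶.

λ_B/λ_e = 3.02 × 10⁻⁶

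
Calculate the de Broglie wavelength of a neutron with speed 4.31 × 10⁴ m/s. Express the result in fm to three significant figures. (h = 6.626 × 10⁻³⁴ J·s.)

p = mv = 1.675 × 10⁻²⁷ × 4.31 × 10⁴ = 7.219 × 10⁻²³ kg·m/s.
λ = h/p = 6.626 × 10⁻³⁴ / 7.219 × 10⁻²³ = 9.18 × 10⁻¹² m = 9180 fm.

λ = 9180 fm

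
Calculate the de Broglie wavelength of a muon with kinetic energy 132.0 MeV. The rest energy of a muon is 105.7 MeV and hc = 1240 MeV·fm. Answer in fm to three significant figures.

Total energy E = KE + m₀c² = 132.0 + 105.7 = 237.7 MeV.
(pc)² = E² − (m₀c²)² = (237.7)² − (105.7)² = 4.533 × 10⁴ MeV², so pc = 212.9 MeV.
λ = hc/(pc) = 1240 MeV·fm / 212.9 MeV = 5.82 fm.

λ = 5.82 fm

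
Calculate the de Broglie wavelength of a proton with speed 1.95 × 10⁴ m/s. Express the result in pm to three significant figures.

p = mv = 1.673 × 10⁻²⁷ × 1.95 × 10⁴ = 3.262 × 10⁻²³ kg·m/s.
λ = h/p = 6.626 × 10⁻³⁴ / 3.262 × 10⁻²³ = 2.03 × 10⁻¹¹ m = 20.3 pm.

λ = 20.3 pm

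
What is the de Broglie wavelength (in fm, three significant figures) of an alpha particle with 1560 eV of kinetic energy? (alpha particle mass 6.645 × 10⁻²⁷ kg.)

KE = 1560 eV = 2.499 × 10⁻¹⁶ J.
p = √(2mKE) = √(2 × 6.645 × 10⁻²⁷ × 2.499 × 10⁻¹⁶) = 1.822 × 10⁻²¹ kg·m/s.
λ = h/p = 6.626 × 10⁻³⁴ / 1.822 × 10⁻²¹ = 3.64 × 10⁻¹³ m = 364 fm.

λ = 364 fm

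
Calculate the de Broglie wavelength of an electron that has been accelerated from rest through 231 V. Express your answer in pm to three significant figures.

λ = 80.7 pm

KE = eV = 1.602 × 10⁻¹⁹ × 231.0 = 3.701 × 10⁻¹⁷ J.
p = √(2mKE) = √(2 × 9.109 × 10⁻³¹ × 3.701 × 10⁻¹⁷) = 8.211 × 10⁻²⁴ kg·m/s.
λ = h/p = 6.626 × 10⁻³⁴ / 8.211 × 10⁻²⁴ = 8.07 × 10⁻¹¹ m = 80.7 pm.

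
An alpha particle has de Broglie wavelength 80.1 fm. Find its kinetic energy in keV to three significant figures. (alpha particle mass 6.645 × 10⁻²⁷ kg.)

KE = 32.1 keV

p = h/λ = 6.626 × 10⁻³⁴ / 8.010 × 10⁻¹⁴ = 8.272 × 10⁻²¹ kg·m/s.
KE = p²/(2m) = (8.272 × 10⁻²¹)² / (2 × 6.645 × 10⁻²⁷) = 5.149 × 10⁻¹⁵ J = 32.1 keV.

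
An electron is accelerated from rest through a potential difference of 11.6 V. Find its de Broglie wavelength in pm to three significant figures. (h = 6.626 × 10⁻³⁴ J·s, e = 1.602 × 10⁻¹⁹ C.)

KE = eV = 1.602 × 10⁻¹⁹ × 11.60 = 1.858 × 10⁻¹⁸ J.
p = √(2mKE) = √(2 × 9.109 × 10⁻³¹ × 1.858 × 10⁻¹⁸) = 1.840 × 10⁻²⁴ kg·m/s.
λ = h/p = 6.626 × 10⁻³⁴ / 1.840 × 10⁻²⁴ = 3.60 × 10⁻¹⁰ m = 360 pm.

λ = 360 pm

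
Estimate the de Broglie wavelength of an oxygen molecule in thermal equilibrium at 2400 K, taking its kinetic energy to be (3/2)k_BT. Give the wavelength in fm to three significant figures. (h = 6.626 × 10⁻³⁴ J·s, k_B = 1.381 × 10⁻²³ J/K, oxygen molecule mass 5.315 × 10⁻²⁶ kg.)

KE = (3/2)k_BT = 1.5 × 1.381 × 10⁻²³ × 2400 = 4.972 × 10⁻²⁰ J.
p = √(2mKE) = √(2 × 5.315 × 10⁻²⁶ × 4.972 × 10⁻²⁰) = 7.270 × 10⁻²³ kg·m/s.
λ = h/p = 9.11 × 10⁻¹² m = 9110 fm.

λ = 9110 fm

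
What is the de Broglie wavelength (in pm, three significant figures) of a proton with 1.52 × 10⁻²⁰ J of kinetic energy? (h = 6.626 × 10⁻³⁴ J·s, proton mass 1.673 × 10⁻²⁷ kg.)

p = √(2mKE) = √(2 × 1.673 × 10⁻²⁷ × 1.520 × 10⁻²⁰) = 7.132 × 10⁻²⁴ kg·m/s.
λ = h/p = 6.626 × 10⁻³⁴ / 7.132 × 10⁻²⁴ = 9.29 × 10⁻¹¹ m = 92.9 pm.

λ = 92.9 pm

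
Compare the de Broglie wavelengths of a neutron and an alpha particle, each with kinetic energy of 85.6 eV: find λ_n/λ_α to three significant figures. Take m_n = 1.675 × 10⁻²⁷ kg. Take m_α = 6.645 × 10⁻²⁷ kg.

λ_n/λ_α = 1.99

At fixed KE, p = √(2mKE) so λ = h/p ∝ 1/√m.
λ_n/λ_α = √(m_α/m_n) = √(6.645 × 10⁻²⁷/1.675 × 10⁻²⁷) = √(3.967) = 1.99.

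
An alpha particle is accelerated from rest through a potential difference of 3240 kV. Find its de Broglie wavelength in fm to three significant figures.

λ = 5.64 fm

KE = 2eV = 2 × 1.602 × 10⁻¹⁹ × 3.240 × 10⁶ = 1.038 × 10⁻¹² J.
p = √(2mKE) = √(2 × 6.645 × 10⁻²⁷ × 1.038 × 10⁻¹²) = 1.175 × 10⁻¹⁹ kg·m/s.
λ = h/p = 6.626 × 10⁻³⁴ / 1.175 × 10⁻¹⁹ = 5.64 × 10⁻¹⁵ m = 5.64 fm.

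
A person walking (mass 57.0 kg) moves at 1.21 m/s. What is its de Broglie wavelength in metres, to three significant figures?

p = mv = 57.0 × 1.21 = 6.897 × 10¹ kg·m/s.
λ = h/p = 6.626 × 10⁻³⁴ / 6.897 × 10¹ = 9.61 × 10⁻³⁶ m.

λ = 9.61 × 10⁻³⁶ m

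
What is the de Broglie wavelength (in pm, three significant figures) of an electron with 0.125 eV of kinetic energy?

λ = 3470 pm

KE = 0.125 eV = 2.003 × 10⁻²⁰ J.
p = √(2mKE) = √(2 × 9.109 × 10⁻³¹ × 2.003 × 10⁻²⁰) = 1.910 × 10⁻²⁵ kg·m/s.
λ = h/p = 6.626 × 10⁻³⁴ / 1.910 × 10⁻²⁵ = 3.47 × 10⁻⁹ m = 3470 pm.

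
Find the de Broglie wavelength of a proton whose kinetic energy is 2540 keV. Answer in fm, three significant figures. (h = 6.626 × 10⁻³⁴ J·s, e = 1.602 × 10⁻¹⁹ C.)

KE = 2540 keV = 4.069 × 10⁻¹³ J.
p = √(2mKE) = √(2 × 1.673 × 10⁻²⁷ × 4.069 × 10⁻¹³) = 3.690 × 10⁻²⁰ kg·m/s.
λ = h/p = 6.626 × 10⁻³⁴ / 3.690 × 10⁻²⁰ = 1.80 × 10⁻¹⁴ m = 18.0 fm.

λ = 18.0 fm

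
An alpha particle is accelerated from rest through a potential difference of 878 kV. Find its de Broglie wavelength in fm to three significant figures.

λ = 10.8 fm

KE = 2eV = 2 × 1.602 × 10⁻¹⁹ × 8.780 × 10⁵ = 2.813 × 10⁻¹³ J.
p = √(2mKE) = √(2 × 6.645 × 10⁻²⁷ × 2.813 × 10⁻¹³) = 6.114 × 10⁻²⁰ kg·m/s.
λ = h/p = 6.626 × 10⁻³⁴ / 6.114 × 10⁻²⁰ = 1.08 × 10⁻¹⁴ m = 10.8 fm.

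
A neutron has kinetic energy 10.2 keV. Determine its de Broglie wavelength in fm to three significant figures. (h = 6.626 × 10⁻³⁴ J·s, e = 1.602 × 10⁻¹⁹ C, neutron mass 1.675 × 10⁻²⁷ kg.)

λ = 283 fm

KE = 10.2 keV = 1.634 × 10⁻¹⁵ J.
p = √(2mKE) = √(2 × 1.675 × 10⁻²⁷ × 1.634 × 10⁻¹⁵) = 2.340 × 10⁻²¹ kg·m/s.
λ = h/p = 6.626 × 10⁻³⁴ / 2.340 × 10⁻²¹ = 2.83 × 10⁻¹³ m = 283 fm.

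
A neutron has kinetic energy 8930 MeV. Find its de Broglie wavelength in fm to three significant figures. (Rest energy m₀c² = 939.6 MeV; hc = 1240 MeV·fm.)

Total energy E = KE + m₀c² = 8930 + 939.6 = 9869.6 MeV.
(pc)² = E² − (m₀c²)² = (9869.6)² − (939.6)² = 9.653 × 10⁷ MeV², so pc = 9825 MeV.
λ = hc/(pc) = 1240 MeV·fm / 9825 MeV = 0.126 fm.

λ = 0.126 fm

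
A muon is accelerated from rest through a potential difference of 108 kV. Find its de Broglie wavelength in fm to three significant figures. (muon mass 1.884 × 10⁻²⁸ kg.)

λ = 260 fm

KE = eV = 1.602 × 10⁻¹⁹ × 1.080 × 10⁵ = 1.730 × 10⁻¹⁴ J.
p = √(2mKE) = √(2 × 1.884 × 10⁻²⁸ × 1.730 × 10⁻¹⁴) = 2.553 × 10⁻²¹ kg·m/s.
λ = h/p = 6.626 × 10⁻³⁴ / 2.553 × 10⁻²¹ = 2.60 × 10⁻¹³ m = 260 fm.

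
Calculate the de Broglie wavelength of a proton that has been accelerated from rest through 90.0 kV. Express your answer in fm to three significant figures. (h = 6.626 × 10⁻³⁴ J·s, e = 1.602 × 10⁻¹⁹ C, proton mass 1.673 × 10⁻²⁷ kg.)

λ = 95.4 fm

KE = eV = 1.602 × 10⁻¹⁹ × 9.000 × 10⁴ = 1.442 × 10⁻¹⁴ J.
p = √(2mKE) = √(2 × 1.673 × 10⁻²⁷ × 1.442 × 10⁻¹⁴) = 6.946 × 10⁻²¹ kg·m/s.
λ = h/p = 6.626 × 10⁻³⁴ / 6.946 × 10⁻²¹ = 9.54 × 10⁻¹⁴ m = 95.4 fm.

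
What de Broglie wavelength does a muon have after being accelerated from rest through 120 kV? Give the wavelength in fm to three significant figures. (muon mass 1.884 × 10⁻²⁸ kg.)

λ = 246 fm

KE = eV = 1.602 × 10⁻¹⁹ × 1.200 × 10⁵ = 1.922 × 10⁻¹⁴ J.
p = √(2mKE) = √(2 × 1.884 × 10⁻²⁸ × 1.922 × 10⁻¹⁴) = 2.691 × 10⁻²¹ kg·m/s.
λ = h/p = 6.626 × 10⁻³⁴ / 2.691 × 10⁻²¹ = 2.46 × 10⁻¹³ m = 246 fm.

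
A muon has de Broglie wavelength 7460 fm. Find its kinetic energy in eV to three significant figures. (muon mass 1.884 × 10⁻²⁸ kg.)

KE = 131 eV

p = h/λ = 6.626 × 10⁻³⁴ / 7.460 × 10⁻¹² = 8.882 × 10⁻²³ kg·m/s.
KE = p²/(2m) = (8.882 × 10⁻²³)² / (2 × 1.884 × 10⁻²⁸) = 2.094 × 10⁻¹⁷ J = 131 eV.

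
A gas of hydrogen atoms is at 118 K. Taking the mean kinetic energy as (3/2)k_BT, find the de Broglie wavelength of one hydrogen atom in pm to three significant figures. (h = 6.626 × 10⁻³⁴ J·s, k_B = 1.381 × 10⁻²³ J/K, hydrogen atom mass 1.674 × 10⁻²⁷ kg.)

KE = (3/2)k_BT = 1.5 × 1.381 × 10⁻²³ × 118 = 2.444 × 10⁻²¹ J.
p = √(2mKE) = √(2 × 1.674 × 10⁻²⁷ × 2.444 × 10⁻²¹) = 2.861 × 10⁻²⁴ kg·m/s.
λ = h/p = 2.32 × 10⁻¹⁰ m = 232 pm.

λ = 232 pm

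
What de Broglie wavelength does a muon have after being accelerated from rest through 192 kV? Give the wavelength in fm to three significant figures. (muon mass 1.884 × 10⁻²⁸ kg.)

KE = eV = 1.602 × 10⁻¹⁹ × 1.920 × 10⁵ = 3.076 × 10⁻¹⁴ J.
p = √(2mKE) = √(2 × 1.884 × 10⁻²⁸ × 3.076 × 10⁻¹⁴) = 3.404 × 10⁻²¹ kg·m/s.
λ = h/p = 6.626 × 10⁻³⁴ / 3.404 × 10⁻²¹ = 1.95 × 10⁻¹³ m = 195 fm.

λ = 195 fm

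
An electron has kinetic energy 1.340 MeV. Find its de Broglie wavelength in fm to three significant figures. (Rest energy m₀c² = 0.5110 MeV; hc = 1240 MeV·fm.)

Total energy E = KE + m₀c² = 1.340 + 0.5110 = 1.8510 MeV.
(pc)² = E² − (m₀c²)² = (1.8510)² − (0.5110)² = 3.165 MeV², so pc = 1.779 MeV.
λ = hc/(pc) = 1240 MeV·fm / 1.779 MeV = 697 fm.

λ = 697 fm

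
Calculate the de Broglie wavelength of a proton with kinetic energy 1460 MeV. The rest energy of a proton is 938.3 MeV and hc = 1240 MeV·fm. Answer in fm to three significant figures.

λ = 0.562 fm

Total energy E = KE + m₀c² = 1460 + 938.3 = 2398.3 MeV.
(pc)² = E² − (m₀c²)² = (2398.3)² − (938.3)² = 4.871 × 10⁶ MeV², so pc = 2207 MeV.
λ = hc/(pc) = 1240 MeV·fm / 2207 MeV = 0.562 fm.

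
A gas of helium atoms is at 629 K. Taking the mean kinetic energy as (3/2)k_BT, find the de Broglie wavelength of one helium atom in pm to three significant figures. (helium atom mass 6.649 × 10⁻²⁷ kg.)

λ = 50.3 pm

KE = (3/2)k_BT = 1.5 × 1.381 × 10⁻²³ × 629 = 1.303 × 10⁻²⁰ J.
p = √(2mKE) = √(2 × 6.649 × 10⁻²⁷ × 1.303 × 10⁻²⁰) = 1.316 × 10⁻²³ kg·m/s.
λ = h/p = 5.03 × 10⁻¹¹ m = 50.3 pm.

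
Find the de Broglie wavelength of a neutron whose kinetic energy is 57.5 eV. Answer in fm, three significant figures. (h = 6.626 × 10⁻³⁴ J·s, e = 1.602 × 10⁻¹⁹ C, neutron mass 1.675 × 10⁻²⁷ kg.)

λ = 3770 fm

KE = 57.5 eV = 9.212 × 10⁻¹⁸ J.
p = √(2mKE) = √(2 × 1.675 × 10⁻²⁷ × 9.212 × 10⁻¹⁸) = 1.757 × 10⁻²² kg·m/s.
λ = h/p = 6.626 × 10⁻³⁴ / 1.757 × 10⁻²² = 3.77 × 10⁻¹² m = 3770 fm.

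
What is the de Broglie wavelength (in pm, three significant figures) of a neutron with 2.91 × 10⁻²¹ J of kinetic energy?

λ = 212 pm

p = √(2mKE) = √(2 × 1.675 × 10⁻²⁷ × 2.910 × 10⁻²¹) = 3.122 × 10⁻²⁴ kg·m/s.
λ = h/p = 6.626 × 10⁻³⁴ / 3.122 × 10⁻²⁴ = 2.12 × 10⁻¹⁰ m = 212 pm.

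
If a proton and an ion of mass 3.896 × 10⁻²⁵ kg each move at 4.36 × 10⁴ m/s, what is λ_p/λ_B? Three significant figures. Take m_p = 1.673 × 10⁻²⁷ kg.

At fixed v, p = mv so λ = h/(mv) ∝ 1/m.
λ_p/λ_B = m_B/m_p = 3.896 × 10⁻²⁵/1.673 × 10⁻²⁷ = 233.

λ_p/λ_B = 233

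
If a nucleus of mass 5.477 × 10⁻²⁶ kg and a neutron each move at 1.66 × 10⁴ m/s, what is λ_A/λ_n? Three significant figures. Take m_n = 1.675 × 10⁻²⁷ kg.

λ_A/λ_n = 0.0306

At fixed v, p = mv so λ = h/(mv) ∝ 1/m.
λ_A/λ_n = m_n/m_A = 1.675 × 10⁻²⁷/5.477 × 10⁻²⁶ = 0.0306.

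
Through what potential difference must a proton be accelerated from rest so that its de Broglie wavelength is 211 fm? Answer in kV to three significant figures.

p = h/λ = 6.626 × 10⁻³⁴ / 2.110 × 10⁻¹³ = 3.140 × 10⁻²¹ kg·m/s.
KE = p²/(2m) = 2.947 × 10⁻¹⁵ J.
V = KE/e = 2.947 × 10⁻¹⁵ / (1.602 × 10⁻¹⁹) = 18.4 kV.

V = 18.4 kV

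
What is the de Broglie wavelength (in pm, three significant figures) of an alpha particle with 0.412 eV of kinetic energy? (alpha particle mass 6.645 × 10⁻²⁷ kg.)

λ = 22.4 pm

KE = 0.412 eV = 6.600 × 10⁻²⁰ J.
p = √(2mKE) = √(2 × 6.645 × 10⁻²⁷ × 6.600 × 10⁻²⁰) = 2.962 × 10⁻²³ kg·m/s.
λ = h/p = 6.626 × 10⁻³⁴ / 2.962 × 10⁻²³ = 2.24 × 10⁻¹¹ m = 22.4 pm.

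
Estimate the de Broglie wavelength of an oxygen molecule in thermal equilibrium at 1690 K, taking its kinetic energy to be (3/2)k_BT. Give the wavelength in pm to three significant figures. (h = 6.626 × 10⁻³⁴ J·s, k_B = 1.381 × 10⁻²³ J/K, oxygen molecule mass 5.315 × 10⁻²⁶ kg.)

KE = (3/2)k_BT = 1.5 × 1.381 × 10⁻²³ × 1690 = 3.501 × 10⁻²⁰ J.
p = √(2mKE) = √(2 × 5.315 × 10⁻²⁶ × 3.501 × 10⁻²⁰) = 6.100 × 10⁻²³ kg·m/s.
λ = h/p = 1.09 × 10⁻¹¹ m = 10.9 pm.

λ = 10.9 pm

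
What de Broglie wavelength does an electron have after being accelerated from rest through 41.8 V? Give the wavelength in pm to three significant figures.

λ = 190 pm

KE = eV = 1.602 × 10⁻¹⁹ × 41.80 = 6.696 × 10⁻¹⁸ J.
p = √(2mKE) = √(2 × 9.109 × 10⁻³¹ × 6.696 × 10⁻¹⁸) = 3.493 × 10⁻²⁴ kg·m/s.
λ = h/p = 6.626 × 10⁻³⁴ / 3.493 × 10⁻²⁴ = 1.90 × 10⁻¹⁰ m = 190 pm.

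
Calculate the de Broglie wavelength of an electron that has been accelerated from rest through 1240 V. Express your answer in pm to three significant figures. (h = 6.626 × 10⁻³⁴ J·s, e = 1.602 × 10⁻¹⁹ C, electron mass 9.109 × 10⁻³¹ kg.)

λ = 34.8 pm

KE = eV = 1.602 × 10⁻¹⁹ × 1240 = 1.986 × 10⁻¹⁶ J.
p = √(2mKE) = √(2 × 9.109 × 10⁻³¹ × 1.986 × 10⁻¹⁶) = 1.902 × 10⁻²³ kg·m/s.
λ = h/p = 6.626 × 10⁻³⁴ / 1.902 × 10⁻²³ = 3.48 × 10⁻¹¹ m = 34.8 pm.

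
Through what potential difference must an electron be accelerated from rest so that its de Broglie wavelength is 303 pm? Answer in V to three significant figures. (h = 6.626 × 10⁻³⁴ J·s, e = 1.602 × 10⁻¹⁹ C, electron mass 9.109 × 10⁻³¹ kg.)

V = 16.4 V

p = h/λ = 6.626 × 10⁻³⁴ / 3.030 × 10⁻¹⁰ = 2.187 × 10⁻²⁴ kg·m/s.
KE = p²/(2m) = 2.625 × 10⁻¹⁸ J.
V = KE/e = 2.625 × 10⁻¹⁸ / (1.602 × 10⁻¹⁹) = 16.4 V.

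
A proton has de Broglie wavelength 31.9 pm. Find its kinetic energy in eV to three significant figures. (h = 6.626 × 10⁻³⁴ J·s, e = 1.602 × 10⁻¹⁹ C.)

p = h/λ = 6.626 × 10⁻³⁴ / 3.190 × 10⁻¹¹ = 2.077 × 10⁻²³ kg·m/s.
KE = p²/(2m) = (2.077 × 10⁻²³)² / (2 × 1.673 × 10⁻²⁷) = 1.289 × 10⁻¹⁹ J = 0.805 eV.

KE = 0.805 eV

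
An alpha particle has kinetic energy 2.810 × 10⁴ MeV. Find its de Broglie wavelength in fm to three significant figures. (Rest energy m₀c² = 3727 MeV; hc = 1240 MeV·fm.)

Total energy E = KE + m₀c² = 2.810 × 10⁴ + 3727 = 31827 MeV.
(pc)² = E² − (m₀c²)² = (31827)² − (3727)² = 9.991 × 10⁸ MeV², so pc = 3.161 × 10⁴ MeV.
λ = hc/(pc) = 1240 MeV·fm / 3.161 × 10⁴ MeV = 0.0392 fm.

λ = 0.0392 fm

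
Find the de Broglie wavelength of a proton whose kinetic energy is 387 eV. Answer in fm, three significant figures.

KE = 387 eV = 6.200 × 10⁻¹⁷ J.
p = √(2mKE) = √(2 × 1.673 × 10⁻²⁷ × 6.200 × 10⁻¹⁷) = 4.555 × 10⁻²² kg·m/s.
λ = h/p = 6.626 × 10⁻³⁴ / 4.555 × 10⁻²² = 1.45 × 10⁻¹² m = 1450 fm.

λ = 1450 fm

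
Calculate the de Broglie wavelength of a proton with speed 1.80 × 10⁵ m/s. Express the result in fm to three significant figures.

λ = 2200 fm

p = mv = 1.673 × 10⁻²⁷ × 1.80 × 10⁵ = 3.011 × 10⁻²² kg·m/s.
λ = h/p = 6.626 × 10⁻³⁴ / 3.011 × 10⁻²² = 2.20 × 10⁻¹² m = 2200 fm.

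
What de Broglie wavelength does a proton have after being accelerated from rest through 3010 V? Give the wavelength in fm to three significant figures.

KE = eV = 1.602 × 10⁻¹⁹ × 3010 = 4.822 × 10⁻¹⁶ J.
p = √(2mKE) = √(2 × 1.673 × 10⁻²⁷ × 4.822 × 10⁻¹⁶) = 1.270 × 10⁻²¹ kg·m/s.
λ = h/p = 6.626 × 10⁻³⁴ / 1.270 × 10⁻²¹ = 5.22 × 10⁻¹³ m = 522 fm.

λ = 522 fm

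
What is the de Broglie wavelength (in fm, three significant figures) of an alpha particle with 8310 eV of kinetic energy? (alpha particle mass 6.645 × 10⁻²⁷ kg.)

KE = 8310 eV = 1.331 × 10⁻¹⁵ J.
p = √(2mKE) = √(2 × 6.645 × 10⁻²⁷ × 1.331 × 10⁻¹⁵) = 4.206 × 10⁻²¹ kg·m/s.
λ = h/p = 6.626 × 10⁻³⁴ / 4.206 × 10⁻²¹ = 1.58 × 10⁻¹³ m = 158 fm.

λ = 158 fm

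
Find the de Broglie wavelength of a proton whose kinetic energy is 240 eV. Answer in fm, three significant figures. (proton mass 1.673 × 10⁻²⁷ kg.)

KE = 240 eV = 3.845 × 10⁻¹⁷ J.
p = √(2mKE) = √(2 × 1.673 × 10⁻²⁷ × 3.845 × 10⁻¹⁷) = 3.587 × 10⁻²² kg·m/s.
λ = h/p = 6.626 × 10⁻³⁴ / 3.587 × 10⁻²² = 1.85 × 10⁻¹² m = 1850 fm.

λ = 1850 fm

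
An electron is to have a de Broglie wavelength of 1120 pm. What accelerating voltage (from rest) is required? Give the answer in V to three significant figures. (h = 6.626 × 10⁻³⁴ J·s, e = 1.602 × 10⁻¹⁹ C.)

V = 1.20 V

p = h/λ = 6.626 × 10⁻³⁴ / 1.120 × 10⁻⁹ = 5.916 × 10⁻²⁵ kg·m/s.
KE = p²/(2m) = 1.921 × 10⁻¹⁹ J.
V = KE/e = 1.921 × 10⁻¹⁹ / (1.602 × 10⁻¹⁹) = 1.20 V.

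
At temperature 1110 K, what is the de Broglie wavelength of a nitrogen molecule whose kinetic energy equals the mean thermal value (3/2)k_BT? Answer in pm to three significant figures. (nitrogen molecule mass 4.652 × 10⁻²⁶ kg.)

KE = (3/2)k_BT = 1.5 × 1.381 × 10⁻²³ × 1110 = 2.299 × 10⁻²⁰ J.
p = √(2mKE) = √(2 × 4.652 × 10⁻²⁶ × 2.299 × 10⁻²⁰) = 4.625 × 10⁻²³ kg·m/s.
λ = h/p = 1.43 × 10⁻¹¹ m = 14.3 pm.

λ = 14.3 pm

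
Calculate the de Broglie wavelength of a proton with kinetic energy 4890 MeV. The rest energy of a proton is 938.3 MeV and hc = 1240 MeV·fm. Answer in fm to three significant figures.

λ = 0.216 fm

Total energy E = KE + m₀c² = 4890 + 938.3 = 5828.3 MeV.
(pc)² = E² − (m₀c²)² = (5828.3)² − (938.3)² = 3.309 × 10⁷ MeV², so pc = 5752 MeV.
λ = hc/(pc) = 1240 MeV·fm / 5752 MeV = 0.216 fm.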